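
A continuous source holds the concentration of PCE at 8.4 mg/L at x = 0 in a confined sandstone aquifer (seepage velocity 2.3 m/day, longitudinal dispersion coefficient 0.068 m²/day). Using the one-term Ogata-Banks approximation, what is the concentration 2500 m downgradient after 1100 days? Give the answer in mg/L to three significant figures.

8.34 mg/L

For a continuous step input, C/C₀ ≈ ½·erfc((x−vt)/(2√(Dt))).
vt = 2.3 × 1100 = 2530 m and 2√(Dt) = 2√(0.068 × 1100) = 17.30 m.
Argument (x−vt)/(2√(Dt)) = (2500 − 2530)/17.30 = -1.734; ½·erfc(-1.734) = 0.9929.
C = 8.4 × 0.9929 = 8.34 mg/L.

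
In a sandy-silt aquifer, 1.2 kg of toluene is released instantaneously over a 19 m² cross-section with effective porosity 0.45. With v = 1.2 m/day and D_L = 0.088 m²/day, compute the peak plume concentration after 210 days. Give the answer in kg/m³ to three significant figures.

0.00921 kg/m³

The peak of an instantaneous 1D plume sits at x = vt; there the Gaussian factor is 1 and C_max = M/(n_e·A·√(4πDt)), where n_e·A is the pore area the mass is dissolved in.
√(4πDt) = √(4π × 0.088 × 210) = 15.24 m, so C_max = 1.2/(0.45 × 19 × 15.24) = 0.00921 kg/m³.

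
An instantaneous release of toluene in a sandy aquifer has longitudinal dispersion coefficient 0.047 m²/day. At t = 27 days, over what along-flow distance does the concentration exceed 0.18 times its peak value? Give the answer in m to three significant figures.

5.90 m

The plume is Gaussian with σ = √(2Dt) = √(2 × 0.047 × 27) = 1.593 m.
C/C_peak = exp(−Δx²/(2σ²)) = 0.18 ⇒ Δx = σ·√(−2 ln 0.18) = 1.593 × 1.852 = 2.950 m.
Width = 2Δx = 5.90 m.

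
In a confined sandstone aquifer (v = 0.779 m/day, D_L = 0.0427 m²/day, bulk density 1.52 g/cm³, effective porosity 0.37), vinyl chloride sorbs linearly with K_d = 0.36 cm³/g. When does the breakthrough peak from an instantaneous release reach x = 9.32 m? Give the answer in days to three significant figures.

29.5 days

Retardation factor R = 1 + ρ_b·K_d/n = 1 + 1.52 × 0.36/0.37 = 2.479.
Sorption retards both mechanisms: v_R = v/R = 0.3142 m/day, D_R = D/R = 0.01722 m²/day.
Peak time from v_R²t² + 2D_R t − x² = 0: t = (√(D_R² + v_R²x²) − D_R)/v_R².
√(D_R² + v_R²x²) = √(0.01722² + 0.3142² × 9.32²) = 2.928; v_R² = 0.09872.
t = (2.928 − 0.01722)/0.09872 = 29.5 days.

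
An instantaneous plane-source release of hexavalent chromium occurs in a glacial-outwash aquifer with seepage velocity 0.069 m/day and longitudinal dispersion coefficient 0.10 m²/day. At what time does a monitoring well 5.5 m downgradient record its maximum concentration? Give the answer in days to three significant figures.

61.4 days

For the 1D instantaneous-source solution, setting ∂C/∂t = 0 at fixed x gives v²t² + 2Dt − x² = 0, so t = (√(D² + v²x²) − D)/v².
√(D² + v²x²) = √(0.10² + 0.069² × 5.5²) = 0.3925; v² = 0.004761.
t = (0.3925 − 0.10)/0.004761 = 61.4 days (vs. the pure-advection estimate x/v = 79.7 d).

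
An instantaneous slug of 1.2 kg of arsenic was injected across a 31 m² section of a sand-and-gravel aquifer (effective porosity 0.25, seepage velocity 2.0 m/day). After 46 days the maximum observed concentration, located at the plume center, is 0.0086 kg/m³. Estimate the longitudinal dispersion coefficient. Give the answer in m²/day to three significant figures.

0.561 m²/day

At the plume center C_max = M/(n_e·A·√(4πDt)), so D = M²/(4πt·(n_e·A·C_max)²).
n_e·A·C_max = 0.25 × 31 × 0.0086 = 0.06665 kg/m.
D = 1.2²/(4π × 46 × 0.06665²) = 0.561 m²/day.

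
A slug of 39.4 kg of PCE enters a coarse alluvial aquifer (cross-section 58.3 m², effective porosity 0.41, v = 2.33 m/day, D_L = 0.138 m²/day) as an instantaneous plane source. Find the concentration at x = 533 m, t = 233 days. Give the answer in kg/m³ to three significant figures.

For an instantaneous plane source, C(x,t) = M/(n_e·A·√(4πDt)) · exp(−(x−vt)²/(4Dt)), with n_e·A the pore (flow) area.
Plume center vt = 2.33 × 233 = 542.89 m, so the well at 533 m is 9.89 m upgradient of the peak.
√(4πDt) = 20.10 m, giving peak height M/(n_e·A·√(4πDt)) = 39.4/(0.41 × 58.3 × 20.10) = 0.08201 kg/m³.
(x−vt)²/(4Dt) = (-9.89)²/(4 × 0.138 × 233) = 0.7605; exp(−0.7605) = 0.4674.
C = 0.08201 × 0.4674 = 0.0383 kg/m³.

0.0383 kg/m³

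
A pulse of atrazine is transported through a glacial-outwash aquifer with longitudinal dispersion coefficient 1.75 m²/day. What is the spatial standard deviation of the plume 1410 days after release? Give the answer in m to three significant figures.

Dispersive spreading gives a Gaussian with σ² = 2Dt; advection only shifts the center.
σ = √(2 × 1.75 × 1410) = 70.2 m.

70.2 m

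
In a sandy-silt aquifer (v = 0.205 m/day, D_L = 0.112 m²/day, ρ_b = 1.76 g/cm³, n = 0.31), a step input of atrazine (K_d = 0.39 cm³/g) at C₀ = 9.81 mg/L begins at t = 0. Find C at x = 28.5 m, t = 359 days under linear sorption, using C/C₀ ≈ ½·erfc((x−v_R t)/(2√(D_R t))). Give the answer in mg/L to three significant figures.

Retardation factor R = 1 + ρ_b·K_d/n = 1 + 1.76 × 0.39/0.31 = 3.214.
Sorption retards both mechanisms: v_R = v/R = 0.06378 m/day, D_R = D/R = 0.03485 m²/day.
v_R·t = 0.06378 × 359 = 22.89702 m; 2√(D_R t) = 7.074 m; argument = (28.5 − 22.89702)/7.074 = 0.7921.
C = C₀ × ½·erfc(0.7921) = 9.81 × 0.1313 = 1.29 mg/L.

1.29 mg/L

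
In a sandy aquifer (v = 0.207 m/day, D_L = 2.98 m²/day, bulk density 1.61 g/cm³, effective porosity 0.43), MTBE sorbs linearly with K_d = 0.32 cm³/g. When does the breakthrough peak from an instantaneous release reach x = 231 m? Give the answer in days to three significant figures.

Retardation factor R = 1 + ρ_b·K_d/n = 1 + 1.61 × 0.32/0.43 = 2.198.
Sorption retards both mechanisms: v_R = v/R = 0.09418 m/day, D_R = D/R = 1.356 m²/day.
Peak time from v_R²t² + 2D_R t − x² = 0: t = (√(D_R² + v_R²x²) − D_R)/v_R².
√(D_R² + v_R²x²) = √(1.356² + 0.09418² × 231²) = 21.80; v_R² = 0.008870.
t = (21.80 − 1.356)/0.008870 = 2300 days.

2300 days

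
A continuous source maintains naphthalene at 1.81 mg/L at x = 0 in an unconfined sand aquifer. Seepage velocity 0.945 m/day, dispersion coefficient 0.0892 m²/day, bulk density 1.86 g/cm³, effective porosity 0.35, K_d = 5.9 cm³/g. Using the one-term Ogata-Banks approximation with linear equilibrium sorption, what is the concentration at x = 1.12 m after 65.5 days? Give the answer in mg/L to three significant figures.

1.64 mg/L

Retardation factor R = 1 + ρ_b·K_d/n = 1 + 1.86 × 5.9/0.35 = 32.35.
Sorption retards both mechanisms: v_R = v/R = 0.02921 m/day, D_R = D/R = 0.002757 m²/day.
v_R·t = 0.02921 × 65.5 = 1.913255 m; 2√(D_R t) = 0.8499 m; argument = (1.12 − 1.913255)/0.8499 = -0.9334.
C = C₀ × ½·erfc(-0.9334) = 1.81 × 0.9066 = 1.64 mg/L.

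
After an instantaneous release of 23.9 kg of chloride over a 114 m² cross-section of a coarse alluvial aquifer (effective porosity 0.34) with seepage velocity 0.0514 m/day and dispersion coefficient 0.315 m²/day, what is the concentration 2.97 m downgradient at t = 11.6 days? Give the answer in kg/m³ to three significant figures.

0.0619 kg/m³

For an instantaneous plane source, C(x,t) = M/(n_e·A·√(4πDt)) · exp(−(x−vt)²/(4Dt)), with n_e·A the pore (flow) area.
Plume center vt = 0.0514 × 11.6 = 0.59624 m, so the well at 2.97 m is 2.37376 m downgradient of the peak.
√(4πDt) = 6.776 m, giving peak height M/(n_e·A·√(4πDt)) = 23.9/(0.34 × 114 × 6.776) = 0.09100 kg/m³.
(x−vt)²/(4Dt) = (2.37376)²/(4 × 0.315 × 11.6) = 0.3855; exp(−0.3855) = 0.6801.
C = 0.09100 × 0.6801 = 0.0619 kg/m³.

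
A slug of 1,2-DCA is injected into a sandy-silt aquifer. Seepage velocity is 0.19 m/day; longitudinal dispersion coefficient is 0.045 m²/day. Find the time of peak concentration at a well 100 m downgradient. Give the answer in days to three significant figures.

525 days

For the 1D instantaneous-source solution, setting ∂C/∂t = 0 at fixed x gives v²t² + 2Dt − x² = 0, so t = (√(D² + v²x²) − D)/v².
√(D² + v²x²) = √(0.045² + 0.19² × 100²) = 19.00; v² = 0.0361.
t = (19.00 − 0.045)/0.0361 = 525 days (vs. the pure-advection estimate x/v = 526 d).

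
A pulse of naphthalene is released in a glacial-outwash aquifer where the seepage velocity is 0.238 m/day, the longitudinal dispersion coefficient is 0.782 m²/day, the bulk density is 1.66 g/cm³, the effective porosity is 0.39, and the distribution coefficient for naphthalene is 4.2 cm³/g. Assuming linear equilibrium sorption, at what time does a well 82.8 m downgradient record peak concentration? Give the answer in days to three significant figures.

6310 days

Retardation factor R = 1 + ρ_b·K_d/n = 1 + 1.66 × 4.2/0.39 = 18.88.
Sorption retards both mechanisms: v_R = v/R = 0.01261 m/day, D_R = D/R = 0.04142 m²/day.
Peak time from v_R²t² + 2D_R t − x² = 0: t = (√(D_R² + v_R²x²) − D_R)/v_R².
√(D_R² + v_R²x²) = √(0.04142² + 0.01261² × 82.8²) = 1.045; v_R² = 0.0001590.
t = (1.045 − 0.04142)/0.0001590 = 6310 days.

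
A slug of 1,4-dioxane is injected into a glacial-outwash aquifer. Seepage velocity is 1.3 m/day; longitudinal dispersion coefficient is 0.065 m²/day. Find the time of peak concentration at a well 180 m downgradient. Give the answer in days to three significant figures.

138 days

For the 1D instantaneous-source solution, setting ∂C/∂t = 0 at fixed x gives v²t² + 2Dt − x² = 0, so t = (√(D² + v²x²) − D)/v².
√(D² + v²x²) = √(0.065² + 1.3² × 180²) = 234.0; v² = 1.69.
t = (234.0 − 0.065)/1.69 = 138 days (vs. the pure-advection estimate x/v = 138 d).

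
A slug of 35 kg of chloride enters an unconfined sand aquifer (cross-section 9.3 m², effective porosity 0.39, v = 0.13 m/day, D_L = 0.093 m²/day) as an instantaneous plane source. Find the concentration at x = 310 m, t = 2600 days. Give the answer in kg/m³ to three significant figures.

For an instantaneous plane source, C(x,t) = M/(n_e·A·√(4πDt)) · exp(−(x−vt)²/(4Dt)), with n_e·A the pore (flow) area.
Plume center vt = 0.13 × 2600 = 338 m, so the well at 310 m is 28 m upgradient of the peak.
√(4πDt) = 55.12 m, giving peak height M/(n_e·A·√(4πDt)) = 35/(0.39 × 9.3 × 55.12) = 0.1751 kg/m³.
(x−vt)²/(4Dt) = (-28)²/(4 × 0.093 × 2600) = 0.8106; exp(−0.8106) = 0.4446.
C = 0.1751 × 0.4446 = 0.0778 kg/m³.

0.0778 kg/m³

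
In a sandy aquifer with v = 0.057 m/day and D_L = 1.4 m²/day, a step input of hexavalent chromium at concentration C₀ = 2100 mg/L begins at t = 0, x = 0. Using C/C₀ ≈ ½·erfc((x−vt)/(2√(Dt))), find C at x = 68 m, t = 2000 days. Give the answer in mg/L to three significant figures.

1530 mg/L

For a continuous step input, C/C₀ ≈ ½·erfc((x−vt)/(2√(Dt))).
vt = 0.057 × 2000 = 114 m and 2√(Dt) = 2√(1.4 × 2000) = 105.8 m.
Argument (x−vt)/(2√(Dt)) = (68 − 114)/105.8 = -0.4348; ½·erfc(-0.4348) = 0.7307.
C = 2100 × 0.7307 = 1530 mg/L.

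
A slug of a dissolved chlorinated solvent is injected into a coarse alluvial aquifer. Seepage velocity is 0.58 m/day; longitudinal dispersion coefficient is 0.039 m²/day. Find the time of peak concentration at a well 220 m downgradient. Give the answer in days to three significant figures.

379 days

For the 1D instantaneous-source solution, setting ∂C/∂t = 0 at fixed x gives v²t² + 2Dt − x² = 0, so t = (√(D² + v²x²) − D)/v².
√(D² + v²x²) = √(0.039² + 0.58² × 220²) = 127.6; v² = 0.3364.
t = (127.6 − 0.039)/0.3364 = 379 days (vs. the pure-advection estimate x/v = 379 d).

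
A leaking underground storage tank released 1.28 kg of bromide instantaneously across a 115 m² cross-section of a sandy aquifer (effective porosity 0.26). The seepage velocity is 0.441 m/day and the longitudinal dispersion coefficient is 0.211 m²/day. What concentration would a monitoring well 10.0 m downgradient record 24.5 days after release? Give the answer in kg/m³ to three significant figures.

For an instantaneous plane source, C(x,t) = M/(n_e·A·√(4πDt)) · exp(−(x−vt)²/(4Dt)), with n_e·A the pore (flow) area.
Plume center vt = 0.441 × 24.5 = 10.8045 m, so the well at 10.0 m is 0.8045 m upgradient of the peak.
√(4πDt) = 8.060 m, giving peak height M/(n_e·A·√(4πDt)) = 1.28/(0.26 × 115 × 8.060) = 0.005311 kg/m³.
(x−vt)²/(4Dt) = (-0.8045)²/(4 × 0.211 × 24.5) = 0.03130; exp(−0.03130) = 0.9692.
C = 0.005311 × 0.9692 = 0.00515 kg/m³.

0.00515 kg/m³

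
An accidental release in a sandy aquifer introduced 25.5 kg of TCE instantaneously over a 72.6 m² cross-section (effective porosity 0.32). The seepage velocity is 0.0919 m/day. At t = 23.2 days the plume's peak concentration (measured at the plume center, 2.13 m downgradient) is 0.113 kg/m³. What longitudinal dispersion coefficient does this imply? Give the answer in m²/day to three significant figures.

0.324 m²/day

At the plume center C_max = M/(n_e·A·√(4πDt)), so D = M²/(4πt·(n_e·A·C_max)²).
n_e·A·C_max = 0.32 × 72.6 × 0.113 = 2.625 kg/m.
D = 25.5²/(4π × 23.2 × 2.625²) = 0.324 m²/day.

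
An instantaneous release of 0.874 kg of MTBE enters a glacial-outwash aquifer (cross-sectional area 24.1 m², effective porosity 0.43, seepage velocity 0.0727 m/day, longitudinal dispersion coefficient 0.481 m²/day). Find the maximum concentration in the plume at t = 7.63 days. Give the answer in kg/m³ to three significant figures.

The peak of an instantaneous 1D plume sits at x = vt; there the Gaussian factor is 1 and C_max = M/(n_e·A·√(4πDt)), where n_e·A is the pore area the mass is dissolved in.
√(4πDt) = √(4π × 0.481 × 7.63) = 6.791 m, so C_max = 0.874/(0.43 × 24.1 × 6.791) = 0.0124 kg/m³.

0.0124 kg/m³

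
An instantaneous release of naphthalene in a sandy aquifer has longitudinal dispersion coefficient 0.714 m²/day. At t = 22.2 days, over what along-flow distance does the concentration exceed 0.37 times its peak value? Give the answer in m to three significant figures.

15.9 m

The plume is Gaussian with σ = √(2Dt) = √(2 × 0.714 × 22.2) = 5.630 m.
C/C_peak = exp(−Δx²/(2σ²)) = 0.37 ⇒ Δx = σ·√(−2 ln 0.37) = 5.630 × 1.410 = 7.938 m.
Width = 2Δx = 15.9 m.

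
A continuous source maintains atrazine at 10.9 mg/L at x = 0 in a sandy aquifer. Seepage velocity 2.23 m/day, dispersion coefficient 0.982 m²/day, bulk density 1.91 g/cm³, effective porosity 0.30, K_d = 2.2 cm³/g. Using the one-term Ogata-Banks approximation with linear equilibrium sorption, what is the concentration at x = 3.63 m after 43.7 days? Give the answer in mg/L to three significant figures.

9.64 mg/L

Retardation factor R = 1 + ρ_b·K_d/n = 1 + 1.91 × 2.2/0.30 = 15.01.
Sorption retards both mechanisms: v_R = v/R = 0.1486 m/day, D_R = D/R = 0.06542 m²/day.
v_R·t = 0.1486 × 43.7 = 6.49382 m; 2√(D_R t) = 3.382 m; argument = (3.63 − 6.49382)/3.382 = -0.8468.
C = C₀ × ½·erfc(-0.8468) = 10.9 × 0.8845 = 9.64 mg/L.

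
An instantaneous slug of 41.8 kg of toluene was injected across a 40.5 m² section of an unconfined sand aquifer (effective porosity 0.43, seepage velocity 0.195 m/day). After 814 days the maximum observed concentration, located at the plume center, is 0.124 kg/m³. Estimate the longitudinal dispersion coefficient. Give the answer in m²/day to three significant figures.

At the plume center C_max = M/(n_e·A·√(4πDt)), so D = M²/(4πt·(n_e·A·C_max)²).
n_e·A·C_max = 0.43 × 40.5 × 0.124 = 2.159 kg/m.
D = 41.8²/(4π × 814 × 2.159²) = 0.0366 m²/day.

0.0366 m²/day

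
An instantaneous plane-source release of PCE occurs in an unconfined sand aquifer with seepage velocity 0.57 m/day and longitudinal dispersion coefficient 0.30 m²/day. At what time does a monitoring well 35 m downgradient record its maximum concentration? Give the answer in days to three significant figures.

For the 1D instantaneous-source solution, setting ∂C/∂t = 0 at fixed x gives v²t² + 2Dt − x² = 0, so t = (√(D² + v²x²) − D)/v².
√(D² + v²x²) = √(0.30² + 0.57² × 35²) = 19.95; v² = 0.3249.
t = (19.95 − 0.30)/0.3249 = 60.5 days (vs. the pure-advection estimate x/v = 61.4 d).

60.5 days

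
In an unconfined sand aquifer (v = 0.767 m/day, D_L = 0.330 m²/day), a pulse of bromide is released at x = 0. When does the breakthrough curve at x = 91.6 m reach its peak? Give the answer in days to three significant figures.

For the 1D instantaneous-source solution, setting ∂C/∂t = 0 at fixed x gives v²t² + 2Dt − x² = 0, so t = (√(D² + v²x²) − D)/v².
√(D² + v²x²) = √(0.330² + 0.767² × 91.6²) = 70.26; v² = 0.588289.
t = (70.26 − 0.330)/0.588289 = 119 days (vs. the pure-advection estimate x/v = 119 d).

119 days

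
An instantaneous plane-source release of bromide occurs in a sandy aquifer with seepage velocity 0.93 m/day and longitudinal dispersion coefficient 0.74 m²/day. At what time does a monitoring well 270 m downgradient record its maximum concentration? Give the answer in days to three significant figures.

For the 1D instantaneous-source solution, setting ∂C/∂t = 0 at fixed x gives v²t² + 2Dt − x² = 0, so t = (√(D² + v²x²) − D)/v².
√(D² + v²x²) = √(0.74² + 0.93² × 270²) = 251.1; v² = 0.8649.
t = (251.1 − 0.74)/0.8649 = 289 days (vs. the pure-advection estimate x/v = 290 d).

289 days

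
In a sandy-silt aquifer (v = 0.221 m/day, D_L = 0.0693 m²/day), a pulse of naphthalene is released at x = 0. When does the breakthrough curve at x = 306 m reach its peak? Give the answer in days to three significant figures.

For the 1D instantaneous-source solution, setting ∂C/∂t = 0 at fixed x gives v²t² + 2Dt − x² = 0, so t = (√(D² + v²x²) − D)/v².
√(D² + v²x²) = √(0.0693² + 0.221² × 306²) = 67.63; v² = 0.048841.
t = (67.63 − 0.0693)/0.048841 = 1380 days (vs. the pure-advection estimate x/v = 1380 d).

1380 days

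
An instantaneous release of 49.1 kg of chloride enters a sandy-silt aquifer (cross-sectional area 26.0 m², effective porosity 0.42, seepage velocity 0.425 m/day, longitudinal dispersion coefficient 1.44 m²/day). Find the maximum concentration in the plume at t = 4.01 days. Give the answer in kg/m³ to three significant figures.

The peak of an instantaneous 1D plume sits at x = vt; there the Gaussian factor is 1 and C_max = M/(n_e·A·√(4πDt)), where n_e·A is the pore area the mass is dissolved in.
√(4πDt) = √(4π × 1.44 × 4.01) = 8.518 m, so C_max = 49.1/(0.42 × 26.0 × 8.518) = 0.528 kg/m³.

0.528 kg/m³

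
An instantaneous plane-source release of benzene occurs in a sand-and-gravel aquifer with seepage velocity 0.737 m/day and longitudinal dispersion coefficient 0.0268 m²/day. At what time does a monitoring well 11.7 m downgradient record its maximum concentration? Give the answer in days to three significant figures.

15.8 days

For the 1D instantaneous-source solution, setting ∂C/∂t = 0 at fixed x gives v²t² + 2Dt − x² = 0, so t = (√(D² + v²x²) − D)/v².
√(D² + v²x²) = √(0.0268² + 0.737² × 11.7²) = 8.623; v² = 0.543169.
t = (8.623 − 0.0268)/0.543169 = 15.8 days (vs. the pure-advection estimate x/v = 15.9 d).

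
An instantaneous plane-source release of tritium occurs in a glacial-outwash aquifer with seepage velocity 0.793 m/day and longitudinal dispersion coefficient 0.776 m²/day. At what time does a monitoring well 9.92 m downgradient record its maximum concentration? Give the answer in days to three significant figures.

For the 1D instantaneous-source solution, setting ∂C/∂t = 0 at fixed x gives v²t² + 2Dt − x² = 0, so t = (√(D² + v²x²) − D)/v².
√(D² + v²x²) = √(0.776² + 0.793² × 9.92²) = 7.905; v² = 0.628849.
t = (7.905 − 0.776)/0.628849 = 11.3 days (vs. the pure-advection estimate x/v = 12.5 d).

11.3 days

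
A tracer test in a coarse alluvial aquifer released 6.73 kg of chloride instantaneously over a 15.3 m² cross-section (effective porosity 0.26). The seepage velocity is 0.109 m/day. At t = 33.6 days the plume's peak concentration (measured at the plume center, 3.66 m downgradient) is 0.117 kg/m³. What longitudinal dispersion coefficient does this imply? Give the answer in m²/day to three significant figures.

At the plume center C_max = M/(n_e·A·√(4πDt)), so D = M²/(4πt·(n_e·A·C_max)²).
n_e·A·C_max = 0.26 × 15.3 × 0.117 = 0.4654 kg/m.
D = 6.73²/(4π × 33.6 × 0.4654²) = 0.495 m²/day.

0.495 m²/day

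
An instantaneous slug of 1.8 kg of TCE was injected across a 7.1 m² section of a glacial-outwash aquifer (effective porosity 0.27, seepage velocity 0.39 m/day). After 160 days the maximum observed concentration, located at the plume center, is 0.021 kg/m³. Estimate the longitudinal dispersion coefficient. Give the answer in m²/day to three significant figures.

0.994 m²/day

At the plume center C_max = M/(n_e·A·√(4πDt)), so D = M²/(4πt·(n_e·A·C_max)²).
n_e·A·C_max = 0.27 × 7.1 × 0.021 = 0.04026 kg/m.
D = 1.8²/(4π × 160 × 0.04026²) = 0.994 m²/day.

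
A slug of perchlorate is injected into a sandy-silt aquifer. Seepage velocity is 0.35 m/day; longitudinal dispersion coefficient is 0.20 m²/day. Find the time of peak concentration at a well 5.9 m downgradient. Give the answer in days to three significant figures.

15.3 days

For the 1D instantaneous-source solution, setting ∂C/∂t = 0 at fixed x gives v²t² + 2Dt − x² = 0, so t = (√(D² + v²x²) − D)/v².
√(D² + v²x²) = √(0.20² + 0.35² × 5.9²) = 2.075; v² = 0.1225.
t = (2.075 − 0.20)/0.1225 = 15.3 days (vs. the pure-advection estimate x/v = 16.9 d).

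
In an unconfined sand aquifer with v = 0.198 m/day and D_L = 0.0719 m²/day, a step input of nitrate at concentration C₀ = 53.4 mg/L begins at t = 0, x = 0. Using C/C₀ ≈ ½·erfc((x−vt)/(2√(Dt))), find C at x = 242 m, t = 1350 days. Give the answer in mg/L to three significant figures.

For a continuous step input, C/C₀ ≈ ½·erfc((x−vt)/(2√(Dt))).
vt = 0.198 × 1350 = 267.3 m and 2√(Dt) = 2√(0.0719 × 1350) = 19.70 m.
Argument (x−vt)/(2√(Dt)) = (242 − 267.3)/19.70 = -1.284; ½·erfc(-1.284) = 0.9653.
C = 53.4 × 0.9653 = 51.5 mg/L.

51.5 mg/L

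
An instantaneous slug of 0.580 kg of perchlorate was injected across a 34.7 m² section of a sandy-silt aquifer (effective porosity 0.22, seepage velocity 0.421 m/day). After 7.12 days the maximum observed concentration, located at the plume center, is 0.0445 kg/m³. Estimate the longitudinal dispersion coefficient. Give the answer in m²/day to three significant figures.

At the plume center C_max = M/(n_e·A·√(4πDt)), so D = M²/(4πt·(n_e·A·C_max)²).
n_e·A·C_max = 0.22 × 34.7 × 0.0445 = 0.3397 kg/m.
D = 0.580²/(4π × 7.12 × 0.3397²) = 0.0326 m²/day.

0.0326 m²/day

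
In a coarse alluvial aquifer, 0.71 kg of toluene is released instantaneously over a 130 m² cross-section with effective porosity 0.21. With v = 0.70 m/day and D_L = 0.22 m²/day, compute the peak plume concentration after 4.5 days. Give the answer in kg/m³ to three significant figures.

0.00737 kg/m³

The peak of an instantaneous 1D plume sits at x = vt; there the Gaussian factor is 1 and C_max = M/(n_e·A·√(4πDt)), where n_e·A is the pore area the mass is dissolved in.
√(4πDt) = √(4π × 0.22 × 4.5) = 3.527 m, so C_max = 0.71/(0.21 × 130 × 3.527) = 0.00737 kg/m³.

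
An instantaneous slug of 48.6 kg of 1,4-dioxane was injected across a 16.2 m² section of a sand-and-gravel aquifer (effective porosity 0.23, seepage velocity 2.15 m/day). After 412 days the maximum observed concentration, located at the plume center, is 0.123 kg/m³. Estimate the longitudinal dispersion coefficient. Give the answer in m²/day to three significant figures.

2.17 m²/day

At the plume center C_max = M/(n_e·A·√(4πDt)), so D = M²/(4πt·(n_e·A·C_max)²).
n_e·A·C_max = 0.23 × 16.2 × 0.123 = 0.4583 kg/m.
D = 48.6²/(4π × 412 × 0.4583²) = 2.17 m²/day.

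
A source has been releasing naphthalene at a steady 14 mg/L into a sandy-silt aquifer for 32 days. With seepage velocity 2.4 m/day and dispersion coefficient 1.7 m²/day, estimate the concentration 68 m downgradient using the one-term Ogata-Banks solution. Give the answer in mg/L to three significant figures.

11.2 mg/L

For a continuous step input, C/C₀ ≈ ½·erfc((x−vt)/(2√(Dt))).
vt = 2.4 × 32 = 76.8 m and 2√(Dt) = 2√(1.7 × 32) = 14.75 m.
Argument (x−vt)/(2√(Dt)) = (68 − 76.8)/14.75 = -0.5966; ½·erfc(-0.5966) = 0.8006.
C = 14 × 0.8006 = 11.2 mg/L.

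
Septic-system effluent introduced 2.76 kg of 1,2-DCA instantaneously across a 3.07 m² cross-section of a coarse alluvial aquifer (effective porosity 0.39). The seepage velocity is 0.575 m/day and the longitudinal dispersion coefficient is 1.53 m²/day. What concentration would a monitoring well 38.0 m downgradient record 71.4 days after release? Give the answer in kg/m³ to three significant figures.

For an instantaneous plane source, C(x,t) = M/(n_e·A·√(4πDt)) · exp(−(x−vt)²/(4Dt)), with n_e·A the pore (flow) area.
Plume center vt = 0.575 × 71.4 = 41.055 m, so the well at 38.0 m is 3.055 m upgradient of the peak.
√(4πDt) = 37.05 m, giving peak height M/(n_e·A·√(4πDt)) = 2.76/(0.39 × 3.07 × 37.05) = 0.06222 kg/m³.
(x−vt)²/(4Dt) = (-3.055)²/(4 × 1.53 × 71.4) = 0.02136; exp(−0.02136) = 0.9789.
C = 0.06222 × 0.9789 = 0.0609 kg/m³.

0.0609 kg/m³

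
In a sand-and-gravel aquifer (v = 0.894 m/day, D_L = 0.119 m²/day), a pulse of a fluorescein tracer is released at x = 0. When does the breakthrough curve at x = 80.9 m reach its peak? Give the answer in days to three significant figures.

90.3 days

For the 1D instantaneous-source solution, setting ∂C/∂t = 0 at fixed x gives v²t² + 2Dt − x² = 0, so t = (√(D² + v²x²) − D)/v².
√(D² + v²x²) = √(0.119² + 0.894² × 80.9²) = 72.32; v² = 0.799236.
t = (72.32 − 0.119)/0.799236 = 90.3 days (vs. the pure-advection estimate x/v = 90.5 d).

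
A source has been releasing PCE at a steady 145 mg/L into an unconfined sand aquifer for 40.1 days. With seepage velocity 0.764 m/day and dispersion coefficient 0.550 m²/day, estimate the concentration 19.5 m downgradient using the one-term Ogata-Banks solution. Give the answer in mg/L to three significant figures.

For a continuous step input, C/C₀ ≈ ½·erfc((x−vt)/(2√(Dt))).
vt = 0.764 × 40.1 = 30.6364 m and 2√(Dt) = 2√(0.550 × 40.1) = 9.393 m.
Argument (x−vt)/(2√(Dt)) = (19.5 − 30.6364)/9.393 = -1.186; ½·erfc(-1.186) = 0.9533.
C = 145 × 0.9533 = 138 mg/L.

138 mg/L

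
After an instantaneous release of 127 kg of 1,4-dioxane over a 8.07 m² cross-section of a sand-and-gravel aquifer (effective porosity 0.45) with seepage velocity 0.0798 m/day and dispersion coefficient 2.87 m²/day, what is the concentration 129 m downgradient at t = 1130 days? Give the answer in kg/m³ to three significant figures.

0.154 kg/m³

For an instantaneous plane source, C(x,t) = M/(n_e·A·√(4πDt)) · exp(−(x−vt)²/(4Dt)), with n_e·A the pore (flow) area.
Plume center vt = 0.0798 × 1130 = 90.174 m, so the well at 129 m is 38.826 m downgradient of the peak.
√(4πDt) = 201.9 m, giving peak height M/(n_e·A·√(4πDt)) = 127/(0.45 × 8.07 × 201.9) = 0.1732 kg/m³.
(x−vt)²/(4Dt) = (38.826)²/(4 × 2.87 × 1130) = 0.1162; exp(−0.1162) = 0.8903.
C = 0.1732 × 0.8903 = 0.154 kg/m³.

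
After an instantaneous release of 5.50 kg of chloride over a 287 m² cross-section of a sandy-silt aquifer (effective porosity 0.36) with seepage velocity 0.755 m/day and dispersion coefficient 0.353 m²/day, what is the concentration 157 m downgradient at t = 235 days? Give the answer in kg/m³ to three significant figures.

0.000469 kg/m³

For an instantaneous plane source, C(x,t) = M/(n_e·A·√(4πDt)) · exp(−(x−vt)²/(4Dt)), with n_e·A the pore (flow) area.
Plume center vt = 0.755 × 235 = 177.425 m, so the well at 157 m is 20.425 m upgradient of the peak.
√(4πDt) = 32.29 m, giving peak height M/(n_e·A·√(4πDt)) = 5.50/(0.36 × 287 × 32.29) = 0.001649 kg/m³.
(x−vt)²/(4Dt) = (-20.425)²/(4 × 0.353 × 235) = 1.257; exp(−1.257) = 0.2845.
C = 0.001649 × 0.2845 = 0.000469 kg/m³.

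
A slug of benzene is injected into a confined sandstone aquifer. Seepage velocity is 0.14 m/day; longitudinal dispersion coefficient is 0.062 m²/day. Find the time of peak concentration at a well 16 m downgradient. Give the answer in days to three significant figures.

111 days

For the 1D instantaneous-source solution, setting ∂C/∂t = 0 at fixed x gives v²t² + 2Dt − x² = 0, so t = (√(D² + v²x²) − D)/v².
√(D² + v²x²) = √(0.062² + 0.14² × 16²) = 2.241; v² = 0.0196.
t = (2.241 − 0.062)/0.0196 = 111 days (vs. the pure-advection estimate x/v = 114 d).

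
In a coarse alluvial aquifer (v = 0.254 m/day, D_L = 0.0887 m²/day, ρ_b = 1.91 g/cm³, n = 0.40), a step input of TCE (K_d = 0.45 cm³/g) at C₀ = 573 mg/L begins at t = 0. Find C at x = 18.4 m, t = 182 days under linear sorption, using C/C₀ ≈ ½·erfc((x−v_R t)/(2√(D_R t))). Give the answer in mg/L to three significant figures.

70.3 mg/L

Retardation factor R = 1 + ρ_b·K_d/n = 1 + 1.91 × 0.45/0.40 = 3.149.
Sorption retards both mechanisms: v_R = v/R = 0.08066 m/day, D_R = D/R = 0.02817 m²/day.
v_R·t = 0.08066 × 182 = 14.68012 m; 2√(D_R t) = 4.529 m; argument = (18.4 − 14.68012)/4.529 = 0.8213.
C = C₀ × ½·erfc(0.8213) = 573 × 0.1227 = 70.3 mg/L.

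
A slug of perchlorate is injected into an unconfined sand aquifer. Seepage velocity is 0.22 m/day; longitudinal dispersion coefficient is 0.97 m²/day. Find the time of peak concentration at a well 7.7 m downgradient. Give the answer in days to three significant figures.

20.3 days

For the 1D instantaneous-source solution, setting ∂C/∂t = 0 at fixed x gives v²t² + 2Dt − x² = 0, so t = (√(D² + v²x²) − D)/v².
√(D² + v²x²) = √(0.97² + 0.22² × 7.7²) = 1.952; v² = 0.0484.
t = (1.952 − 0.97)/0.0484 = 20.3 days (vs. the pure-advection estimate x/v = 35.0 d).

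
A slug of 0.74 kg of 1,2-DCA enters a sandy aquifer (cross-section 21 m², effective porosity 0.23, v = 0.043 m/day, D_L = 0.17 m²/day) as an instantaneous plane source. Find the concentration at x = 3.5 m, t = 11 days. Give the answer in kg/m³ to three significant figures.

For an instantaneous plane source, C(x,t) = M/(n_e·A·√(4πDt)) · exp(−(x−vt)²/(4Dt)), with n_e·A the pore (flow) area.
Plume center vt = 0.043 × 11 = 0.473 m, so the well at 3.5 m is 3.027 m downgradient of the peak.
√(4πDt) = 4.848 m, giving peak height M/(n_e·A·√(4πDt)) = 0.74/(0.23 × 21 × 4.848) = 0.03160 kg/m³.
(x−vt)²/(4Dt) = (3.027)²/(4 × 0.17 × 11) = 1.225; exp(−1.225) = 0.2938.
C = 0.03160 × 0.2938 = 0.00928 kg/m³.

0.00928 kg/m³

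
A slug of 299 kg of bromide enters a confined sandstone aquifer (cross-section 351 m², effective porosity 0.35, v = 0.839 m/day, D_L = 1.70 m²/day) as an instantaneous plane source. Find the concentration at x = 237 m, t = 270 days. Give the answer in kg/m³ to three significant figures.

For an instantaneous plane source, C(x,t) = M/(n_e·A·√(4πDt)) · exp(−(x−vt)²/(4Dt)), with n_e·A the pore (flow) area.
Plume center vt = 0.839 × 270 = 226.53 m, so the well at 237 m is 10.47 m downgradient of the peak.
√(4πDt) = 75.95 m, giving peak height M/(n_e·A·√(4πDt)) = 299/(0.35 × 351 × 75.95) = 0.03205 kg/m³.
(x−vt)²/(4Dt) = (10.47)²/(4 × 1.70 × 270) = 0.05971; exp(−0.05971) = 0.9420.
C = 0.03205 × 0.9420 = 0.0302 kg/m³.

0.0302 kg/m³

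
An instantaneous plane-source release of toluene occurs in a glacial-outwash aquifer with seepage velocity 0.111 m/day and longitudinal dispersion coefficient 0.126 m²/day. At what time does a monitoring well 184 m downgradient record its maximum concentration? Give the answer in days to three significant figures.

1650 days

For the 1D instantaneous-source solution, setting ∂C/∂t = 0 at fixed x gives v²t² + 2Dt − x² = 0, so t = (√(D² + v²x²) − D)/v².
√(D² + v²x²) = √(0.126² + 0.111² × 184²) = 20.42; v² = 0.012321.
t = (20.42 − 0.126)/0.012321 = 1650 days (vs. the pure-advection estimate x/v = 1660 d).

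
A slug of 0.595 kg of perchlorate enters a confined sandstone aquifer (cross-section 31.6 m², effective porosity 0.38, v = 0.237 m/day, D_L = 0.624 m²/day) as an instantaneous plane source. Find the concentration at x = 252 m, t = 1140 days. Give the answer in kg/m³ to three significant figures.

0.000467 kg/m³

For an instantaneous plane source, C(x,t) = M/(n_e·A·√(4πDt)) · exp(−(x−vt)²/(4Dt)), with n_e·A the pore (flow) area.
Plume center vt = 0.237 × 1140 = 270.18 m, so the well at 252 m is 18.18 m upgradient of the peak.
√(4πDt) = 94.55 m, giving peak height M/(n_e·A·√(4πDt)) = 0.595/(0.38 × 31.6 × 94.55) = 0.0005241 kg/m³.
(x−vt)²/(4Dt) = (-18.18)²/(4 × 0.624 × 1140) = 0.1162; exp(−0.1162) = 0.8903.
C = 0.0005241 × 0.8903 = 0.000467 kg/m³.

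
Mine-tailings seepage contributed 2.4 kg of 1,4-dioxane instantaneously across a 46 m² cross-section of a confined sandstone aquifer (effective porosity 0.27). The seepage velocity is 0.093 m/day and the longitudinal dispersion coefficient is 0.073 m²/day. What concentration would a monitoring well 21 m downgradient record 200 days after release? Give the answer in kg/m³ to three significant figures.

0.0129 kg/m³

For an instantaneous plane source, C(x,t) = M/(n_e·A·√(4πDt)) · exp(−(x−vt)²/(4Dt)), with n_e·A the pore (flow) area.
Plume center vt = 0.093 × 200 = 18.6 m, so the well at 21 m is 2.4 m downgradient of the peak.
√(4πDt) = 13.55 m, giving peak height M/(n_e·A·√(4πDt)) = 2.4/(0.27 × 46 × 13.55) = 0.01426 kg/m³.
(x−vt)²/(4Dt) = (2.4)²/(4 × 0.073 × 200) = 0.09863; exp(−0.09863) = 0.9061.
C = 0.01426 × 0.9061 = 0.0129 kg/m³.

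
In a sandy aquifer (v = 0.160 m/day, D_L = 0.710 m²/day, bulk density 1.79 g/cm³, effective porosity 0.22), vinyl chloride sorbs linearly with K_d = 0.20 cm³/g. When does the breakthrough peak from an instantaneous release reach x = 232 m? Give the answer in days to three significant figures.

3740 days

Retardation factor R = 1 + ρ_b·K_d/n = 1 + 1.79 × 0.20/0.22 = 2.627.
Sorption retards both mechanisms: v_R = v/R = 0.06091 m/day, D_R = D/R = 0.2703 m²/day.
Peak time from v_R²t² + 2D_R t − x² = 0: t = (√(D_R² + v_R²x²) − D_R)/v_R².
√(D_R² + v_R²x²) = √(0.2703² + 0.06091² × 232²) = 14.13; v_R² = 0.003710.
t = (14.13 − 0.2703)/0.003710 = 3740 days.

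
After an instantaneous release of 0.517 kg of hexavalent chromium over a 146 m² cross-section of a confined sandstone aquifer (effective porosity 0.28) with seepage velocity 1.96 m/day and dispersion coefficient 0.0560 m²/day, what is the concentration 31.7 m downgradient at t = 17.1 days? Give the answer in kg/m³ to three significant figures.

For an instantaneous plane source, C(x,t) = M/(n_e·A·√(4πDt)) · exp(−(x−vt)²/(4Dt)), with n_e·A the pore (flow) area.
Plume center vt = 1.96 × 17.1 = 33.516 m, so the well at 31.7 m is 1.816 m upgradient of the peak.
√(4πDt) = 3.469 m, giving peak height M/(n_e·A·√(4πDt)) = 0.517/(0.28 × 146 × 3.469) = 0.003646 kg/m³.
(x−vt)²/(4Dt) = (-1.816)²/(4 × 0.0560 × 17.1) = 0.8610; exp(−0.8610) = 0.4227.
C = 0.003646 × 0.4227 = 0.00154 kg/m³.

0.00154 kg/m³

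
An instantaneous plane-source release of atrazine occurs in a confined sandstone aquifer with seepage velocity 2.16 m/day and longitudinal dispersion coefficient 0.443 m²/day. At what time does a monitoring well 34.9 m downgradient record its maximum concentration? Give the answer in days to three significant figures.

16.1 days

For the 1D instantaneous-source solution, setting ∂C/∂t = 0 at fixed x gives v²t² + 2Dt − x² = 0, so t = (√(D² + v²x²) − D)/v².
√(D² + v²x²) = √(0.443² + 2.16² × 34.9²) = 75.39; v² = 4.6656.
t = (75.39 − 0.443)/4.6656 = 16.1 days (vs. the pure-advection estimate x/v = 16.2 d).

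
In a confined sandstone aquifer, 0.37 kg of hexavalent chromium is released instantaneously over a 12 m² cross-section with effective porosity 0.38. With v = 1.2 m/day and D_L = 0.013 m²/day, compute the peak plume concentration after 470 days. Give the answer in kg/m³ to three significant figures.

The peak of an instantaneous 1D plume sits at x = vt; there the Gaussian factor is 1 and C_max = M/(n_e·A·√(4πDt)), where n_e·A is the pore area the mass is dissolved in.
√(4πDt) = √(4π × 0.013 × 470) = 8.762 m, so C_max = 0.37/(0.38 × 12 × 8.762) = 0.00926 kg/m³.

0.00926 kg/m³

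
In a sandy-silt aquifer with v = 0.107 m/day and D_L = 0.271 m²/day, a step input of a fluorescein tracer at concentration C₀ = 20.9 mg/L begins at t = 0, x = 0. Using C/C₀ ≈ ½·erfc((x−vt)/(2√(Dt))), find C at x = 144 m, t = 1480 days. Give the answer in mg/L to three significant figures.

For a continuous step input, C/C₀ ≈ ½·erfc((x−vt)/(2√(Dt))).
vt = 0.107 × 1480 = 158.36 m and 2√(Dt) = 2√(0.271 × 1480) = 40.05 m.
Argument (x−vt)/(2√(Dt)) = (144 − 158.36)/40.05 = -0.3586; ½·erfc(-0.3586) = 0.6940.
C = 20.9 × 0.6940 = 14.5 mg/L.

14.5 mg/L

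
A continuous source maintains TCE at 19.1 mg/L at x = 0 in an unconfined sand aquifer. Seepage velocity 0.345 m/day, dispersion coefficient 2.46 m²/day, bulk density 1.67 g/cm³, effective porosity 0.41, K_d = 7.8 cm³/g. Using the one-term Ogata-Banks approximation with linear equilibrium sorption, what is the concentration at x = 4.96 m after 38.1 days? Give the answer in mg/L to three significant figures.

0.541 mg/L

Retardation factor R = 1 + ρ_b·K_d/n = 1 + 1.67 × 7.8/0.41 = 32.77.
Sorption retards both mechanisms: v_R = v/R = 0.01053 m/day, D_R = D/R = 0.07507 m²/day.
v_R·t = 0.01053 × 38.1 = 0.401193 m; 2√(D_R t) = 3.382 m; argument = (4.96 − 0.401193)/3.382 = 1.348.
C = C₀ × ½·erfc(1.348) = 19.1 × 0.02830 = 0.541 mg/L.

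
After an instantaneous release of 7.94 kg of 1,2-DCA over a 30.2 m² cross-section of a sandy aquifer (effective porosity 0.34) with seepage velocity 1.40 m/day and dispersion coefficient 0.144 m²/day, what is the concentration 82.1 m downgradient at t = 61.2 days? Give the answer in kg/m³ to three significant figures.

For an instantaneous plane source, C(x,t) = M/(n_e·A·√(4πDt)) · exp(−(x−vt)²/(4Dt)), with n_e·A the pore (flow) area.
Plume center vt = 1.40 × 61.2 = 85.68 m, so the well at 82.1 m is 3.58 m upgradient of the peak.
√(4πDt) = 10.52 m, giving peak height M/(n_e·A·√(4πDt)) = 7.94/(0.34 × 30.2 × 10.52) = 0.07351 kg/m³.
(x−vt)²/(4Dt) = (-3.58)²/(4 × 0.144 × 61.2) = 0.3636; exp(−0.3636) = 0.6952.
C = 0.07351 × 0.6952 = 0.0511 kg/m³.

0.0511 kg/m³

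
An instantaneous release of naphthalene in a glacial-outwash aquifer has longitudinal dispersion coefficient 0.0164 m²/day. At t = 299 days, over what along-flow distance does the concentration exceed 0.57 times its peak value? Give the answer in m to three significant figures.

6.64 m

The plume is Gaussian with σ = √(2Dt) = √(2 × 0.0164 × 299) = 3.132 m.
C/C_peak = exp(−Δx²/(2σ²)) = 0.57 ⇒ Δx = σ·√(−2 ln 0.57) = 3.132 × 1.060 = 3.320 m.
Width = 2Δx = 6.64 m.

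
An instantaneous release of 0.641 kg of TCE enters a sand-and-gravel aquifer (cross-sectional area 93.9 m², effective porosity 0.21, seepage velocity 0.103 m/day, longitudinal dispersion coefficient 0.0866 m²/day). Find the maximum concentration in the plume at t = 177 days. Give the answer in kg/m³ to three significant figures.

The peak of an instantaneous 1D plume sits at x = vt; there the Gaussian factor is 1 and C_max = M/(n_e·A·√(4πDt)), where n_e·A is the pore area the mass is dissolved in.
√(4πDt) = √(4π × 0.0866 × 177) = 13.88 m, so C_max = 0.641/(0.21 × 93.9 × 13.88) = 0.00234 kg/m³.

0.00234 kg/m³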